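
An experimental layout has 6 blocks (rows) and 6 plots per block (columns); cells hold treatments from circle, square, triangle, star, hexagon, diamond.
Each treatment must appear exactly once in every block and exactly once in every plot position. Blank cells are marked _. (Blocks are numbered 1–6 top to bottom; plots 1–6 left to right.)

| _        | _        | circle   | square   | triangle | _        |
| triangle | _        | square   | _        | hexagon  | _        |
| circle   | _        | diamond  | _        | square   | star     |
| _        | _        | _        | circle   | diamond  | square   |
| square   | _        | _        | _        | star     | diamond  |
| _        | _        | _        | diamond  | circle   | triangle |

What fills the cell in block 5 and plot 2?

Block 1, plot 6: block 1 has {circle, square, triangle} and plot 6 has {square, triangle, star, diamond}, leaving only hexagon.
Block 2, plot 4: block 2 has {square, triangle, hexagon} and plot 4 has {circle, square, diamond}, leaving only star.
Block 2, plot 6: block 2 has {square, triangle, star, hexagon} and plot 6 has {square, triangle, star, hexagon, diamond}, leaving only circle.
Block 2, plot 2: block 2 has {circle, square, triangle, star, hexagon} and plot 2 has {}, leaving only diamond.
Block 1, plot 2: block 1 has {circle, square, triangle, hexagon} and plot 2 has {diamond}, leaving only star.
Block 1, plot 1: block 1 has {circle, square, triangle, star, hexagon} and plot 1 has {circle, square, triangle}, leaving only diamond.
Block 5, plot 2 is narrowed to {circle, triangle, hexagon}.
If it were triangle, then block 4, plot 2 would be left with no valid symbol.
If it were hexagon, then block 4, plot 2 would be left with no valid symbol.
So block 5, plot 2 must be circle.

circle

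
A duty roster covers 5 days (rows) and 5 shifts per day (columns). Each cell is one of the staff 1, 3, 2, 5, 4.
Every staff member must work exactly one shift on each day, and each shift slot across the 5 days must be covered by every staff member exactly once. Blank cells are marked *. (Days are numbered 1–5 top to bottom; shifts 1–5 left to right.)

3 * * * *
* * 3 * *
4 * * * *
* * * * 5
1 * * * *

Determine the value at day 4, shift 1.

2

Day 4 already has {5} and shift 1 already has {1, 3, 4}, so day 4, shift 1 must be 2.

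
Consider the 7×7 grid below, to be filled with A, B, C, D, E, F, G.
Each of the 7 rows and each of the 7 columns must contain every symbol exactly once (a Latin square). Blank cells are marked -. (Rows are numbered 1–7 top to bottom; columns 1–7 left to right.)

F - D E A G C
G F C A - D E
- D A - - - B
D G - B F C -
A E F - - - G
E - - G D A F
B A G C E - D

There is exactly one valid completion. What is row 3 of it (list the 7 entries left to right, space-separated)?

Row 3, column 1: row 3 has {A, B, D} and column 1 has {A, B, D, E, F, G}, leaving only C.
Row 3, column 4: row 3 has {A, B, C, D} and column 4 has {A, B, C, E, G}, leaving only F.
Row 3, column 5: row 3 has {A, B, C, D, F} and column 5 has {A, D, E, F}, leaving only G.
Row 3, column 6: row 3 has {A, B, C, D, F, G} and column 6 has {A, C, D, G}, leaving only E.
So row 3 reads: C D A F G E B.

C D A F G E B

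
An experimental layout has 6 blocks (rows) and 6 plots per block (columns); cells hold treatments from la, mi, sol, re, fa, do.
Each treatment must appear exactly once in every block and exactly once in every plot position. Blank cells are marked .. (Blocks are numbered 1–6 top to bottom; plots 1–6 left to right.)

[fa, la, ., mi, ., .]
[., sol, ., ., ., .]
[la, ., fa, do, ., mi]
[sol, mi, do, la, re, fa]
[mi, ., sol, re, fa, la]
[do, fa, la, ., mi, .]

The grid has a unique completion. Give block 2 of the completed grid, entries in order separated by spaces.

Block 2, plot 1: block 2 has {sol} and plot 1 has {la, mi, sol, fa, do}, leaving only re.
Block 2, plot 3: block 2 has {sol, re} and plot 3 has {la, sol, fa, do}, leaving only mi.
Block 2, plot 4: block 2 has {mi, sol, re} and plot 4 has {la, mi, re, do}, leaving only fa.
Block 2, plot 6: block 2 has {mi, sol, re, fa} and plot 6 has {la, mi, fa}, leaving only do.
Block 2, plot 5: block 2 has {mi, sol, re, fa, do} and plot 5 has {mi, re, fa}, leaving only la.
So block 2 reads: re sol mi fa la do.

re sol mi fa la do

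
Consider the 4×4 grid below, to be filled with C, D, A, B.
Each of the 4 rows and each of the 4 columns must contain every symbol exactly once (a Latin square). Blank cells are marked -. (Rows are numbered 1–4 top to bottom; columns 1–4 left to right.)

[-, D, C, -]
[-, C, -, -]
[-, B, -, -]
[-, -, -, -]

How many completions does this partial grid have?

Row 1, column 1: eliminating its row and column leaves {A, B}.
Row 1, column 4: eliminating its row and column leaves {A, B}.
Row 2, column 1: eliminating its row and column leaves {D, A, B}.
Row 2, column 3: eliminating its row and column leaves {D, A, B}.
Row 2, column 4: eliminating its row and column leaves {D, A, B}.
Row 3, column 1: eliminating its row and column leaves {C, D, A}.
Row 3, column 3: eliminating its row and column leaves {D, A}.
Row 3, column 4: eliminating its row and column leaves {C, D, A}.
Row 4, column 1: eliminating its row and column leaves {C, D, A, B}.
Row 4, column 2: eliminating its row and column leaves {A}.
Row 4, column 3: eliminating its row and column leaves {D, A, B}.
Row 4, column 4: eliminating its row and column leaves {C, D, A, B}.
Enumerating the assignments across these blanks that avoid any row or column repeat gives 8 completions.

8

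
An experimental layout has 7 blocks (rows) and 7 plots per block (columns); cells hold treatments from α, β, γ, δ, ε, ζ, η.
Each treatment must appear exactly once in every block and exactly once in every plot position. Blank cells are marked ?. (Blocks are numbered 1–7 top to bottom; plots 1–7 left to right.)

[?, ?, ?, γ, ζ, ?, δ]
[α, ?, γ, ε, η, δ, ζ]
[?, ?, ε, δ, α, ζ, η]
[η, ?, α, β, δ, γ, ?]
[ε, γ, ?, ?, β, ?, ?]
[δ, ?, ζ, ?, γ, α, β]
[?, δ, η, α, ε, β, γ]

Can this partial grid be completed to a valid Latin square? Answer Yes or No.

Block 1, plot 1: block 1 has {γ, δ, ζ} and plot 1 has {α, δ, ε, η}, so it must be β.
Now block 1, plot 3: block 1 together with plot 3 already contain {α, β, γ, δ, ε, ζ, η} — every symbol — so nothing can go there. The grid has no valid completion.

No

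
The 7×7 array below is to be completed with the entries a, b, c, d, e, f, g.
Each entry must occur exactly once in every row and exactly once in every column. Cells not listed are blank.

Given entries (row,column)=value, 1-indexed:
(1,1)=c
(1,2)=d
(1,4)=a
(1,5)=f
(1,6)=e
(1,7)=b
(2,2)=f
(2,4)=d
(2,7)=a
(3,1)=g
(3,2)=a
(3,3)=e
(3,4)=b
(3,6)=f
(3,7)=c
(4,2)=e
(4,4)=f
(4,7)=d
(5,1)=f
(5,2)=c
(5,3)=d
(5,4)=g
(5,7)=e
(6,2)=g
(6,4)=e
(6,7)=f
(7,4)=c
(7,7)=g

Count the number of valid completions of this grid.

14

Row 1, column 3: eliminating its row and column leaves {g}.
Row 2, column 1: eliminating its row and column leaves {b, e}.
Row 2, column 3: eliminating its row and column leaves {b, c, g}.
Row 2, column 5: eliminating its row and column leaves {b, c, e, g}.
Row 2, column 6: eliminating its row and column leaves {b, c, g}.
Row 3, column 5: eliminating its row and column leaves {d}.
Row 4, column 1: eliminating its row and column leaves {a, b}.
Row 4, column 3: eliminating its row and column leaves {a, b, c, g}.
Row 4, column 5: eliminating its row and column leaves {a, b, c, g}.
Row 4, column 6: eliminating its row and column leaves {a, b, c, g}.
Row 5, column 5: eliminating its row and column leaves {a, b}.
Row 5, column 6: eliminating its row and column leaves {a, b}.
Row 6, column 1: eliminating its row and column leaves {a, b, d}.
Row 6, column 3: eliminating its row and column leaves {a, b, c}.
Row 6, column 5: eliminating its row and column leaves {a, b, c, d}.
Row 6, column 6: eliminating its row and column leaves {a, b, c, d}.
Row 7, column 1: eliminating its row and column leaves {a, b, d, e}.
Row 7, column 2: eliminating its row and column leaves {b}.
Row 7, column 3: eliminating its row and column leaves {a, b, f}.
Row 7, column 5: eliminating its row and column leaves {a, b, d, e}.
Row 7, column 6: eliminating its row and column leaves {a, b, d}.
Enumerating the assignments across these blanks that avoid any row or column repeat gives 14 completions.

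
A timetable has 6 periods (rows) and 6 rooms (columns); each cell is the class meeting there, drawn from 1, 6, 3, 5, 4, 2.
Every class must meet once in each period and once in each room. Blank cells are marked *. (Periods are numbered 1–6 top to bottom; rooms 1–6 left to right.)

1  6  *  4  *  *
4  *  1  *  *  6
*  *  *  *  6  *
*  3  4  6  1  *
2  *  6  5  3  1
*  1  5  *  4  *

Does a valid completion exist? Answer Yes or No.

No period or room among the givens repeats a symbol, and propagating forced cells runs into no contradiction.
One valid completion exists (for instance, 1 6 3 4 2 5 / 4 2 1 3 5 6 / 3 5 2 1 6 4 / 5 3 4 6 1 2 / 2 4 6 5 3 1 / 6 1 5 2 4 3).

Yes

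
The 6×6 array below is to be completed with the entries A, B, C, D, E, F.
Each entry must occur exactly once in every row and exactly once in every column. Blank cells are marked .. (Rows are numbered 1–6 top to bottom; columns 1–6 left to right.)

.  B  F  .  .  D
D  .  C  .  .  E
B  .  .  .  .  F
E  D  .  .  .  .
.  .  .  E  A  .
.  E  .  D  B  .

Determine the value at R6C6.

C

Row 2, column 5: row 2 has {C, D, E} and column 5 has {A, B}, leaving only F.
Row 2, column 2: row 2 has {C, D, E, F} and column 2 has {B, D, E}, leaving only A.
Row 2, column 4: row 2 has {A, C, D, E, F} and column 4 has {D, E}, leaving only B.
Row 3, column 2: row 3 has {B, F} and column 2 has {A, B, D, E}, leaving only C.
Row 3, column 4: row 3 has {B, C, F} and column 4 has {B, D, E}, leaving only A.
Row 1, column 4: row 1 has {B, D, F} and column 4 has {A, B, D, E}, leaving only C.
Row 1, column 1: row 1 has {B, C, D, F} and column 1 has {B, D, E}, leaving only A.
Row 1, column 5: row 1 has {A, B, C, D, F} and column 5 has {A, B, F}, leaving only E.
Row 3, column 5: row 3 has {A, B, C, F} and column 5 has {A, B, E, F}, leaving only D.
Row 3, column 3: row 3 has {A, B, C, D, F} and column 3 has {C, F}, leaving only E.
Row 4, column 4: row 4 has {D, E} and column 4 has {A, B, C, D, E}, leaving only F.
Row 4, column 5: row 4 has {D, E, F} and column 5 has {A, B, D, E, F}, leaving only C.
Row 5, column 2: row 5 has {A, E} and column 2 has {A, B, C, D, E}, leaving only F.
Row 5, column 1: row 5 has {A, E, F} and column 1 has {A, B, D, E}, leaving only C.
Row 5, column 6: row 5 has {A, C, E, F} and column 6 has {D, E, F}, leaving only B.
Row 4, column 6: row 4 has {C, D, E, F} and column 6 has {B, D, E, F}, leaving only A.
Row 6 already has {B, D, E} and column 6 already has {A, B, D, E, F}, so row 6, column 6 must be C.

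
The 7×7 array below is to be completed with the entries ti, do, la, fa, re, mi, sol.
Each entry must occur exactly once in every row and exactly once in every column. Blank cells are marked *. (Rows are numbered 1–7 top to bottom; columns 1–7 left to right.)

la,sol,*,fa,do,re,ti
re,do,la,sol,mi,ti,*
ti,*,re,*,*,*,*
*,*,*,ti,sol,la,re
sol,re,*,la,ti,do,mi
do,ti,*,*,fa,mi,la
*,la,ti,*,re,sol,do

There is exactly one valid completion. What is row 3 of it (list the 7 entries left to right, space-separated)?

ti mi re do la fa sol

Row 3, column 5: row 3 has {ti, re} and column 5 has {ti, do, fa, re, mi, sol}, leaving only la.
Row 3, column 6: row 3 has {ti, la, re} and column 6 has {ti, do, la, re, mi, sol}, leaving only fa.
Row 3, column 2: row 3 has {ti, la, fa, re} and column 2 has {ti, do, la, re, sol}, leaving only mi.
Row 3, column 4: row 3 has {ti, la, fa, re, mi} and column 4 has {ti, la, fa, sol}, leaving only do.
Row 3, column 7: row 3 has {ti, do, la, fa, re, mi} and column 7 has {ti, do, la, re, mi}, leaving only sol.
So row 3 reads: ti mi re do la fa sol.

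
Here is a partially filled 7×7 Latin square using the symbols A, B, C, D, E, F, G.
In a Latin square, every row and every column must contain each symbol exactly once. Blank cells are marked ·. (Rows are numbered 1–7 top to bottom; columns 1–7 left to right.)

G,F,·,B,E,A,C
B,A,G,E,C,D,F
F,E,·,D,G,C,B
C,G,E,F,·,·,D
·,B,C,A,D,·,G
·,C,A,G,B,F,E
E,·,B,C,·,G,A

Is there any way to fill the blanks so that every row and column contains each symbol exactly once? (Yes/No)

No

Row 3, column 3: row 3 together with column 3 already contain {A, B, C, D, E, F, G} — every symbol — so nothing can go there. The grid has no valid completion.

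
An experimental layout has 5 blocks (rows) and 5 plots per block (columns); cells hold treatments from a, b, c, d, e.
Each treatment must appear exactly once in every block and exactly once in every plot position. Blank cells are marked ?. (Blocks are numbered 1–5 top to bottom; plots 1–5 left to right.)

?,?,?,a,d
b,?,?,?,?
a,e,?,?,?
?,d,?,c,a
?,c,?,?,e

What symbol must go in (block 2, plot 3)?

d

Block 1, plot 2: block 1 has {a, d} and plot 2 has {c, d, e}, leaving only b.
Block 2, plot 2: block 2 has {b} and plot 2 has {b, c, d, e}, leaving only a.
Block 2, plot 5: block 2 has {a, b} and plot 5 has {a, d, e}, leaving only c.
Block 3, plot 5: block 3 has {a, e} and plot 5 has {a, c, d, e}, leaving only b.
Block 3, plot 4: block 3 has {a, b, e} and plot 4 has {a, c}, leaving only d.
Block 2, plot 4: block 2 has {a, b, c} and plot 4 has {a, c, d}, leaving only e.
Block 2 already has {a, b, c, e} and plot 3 already has {}, so block 2, plot 3 must be d.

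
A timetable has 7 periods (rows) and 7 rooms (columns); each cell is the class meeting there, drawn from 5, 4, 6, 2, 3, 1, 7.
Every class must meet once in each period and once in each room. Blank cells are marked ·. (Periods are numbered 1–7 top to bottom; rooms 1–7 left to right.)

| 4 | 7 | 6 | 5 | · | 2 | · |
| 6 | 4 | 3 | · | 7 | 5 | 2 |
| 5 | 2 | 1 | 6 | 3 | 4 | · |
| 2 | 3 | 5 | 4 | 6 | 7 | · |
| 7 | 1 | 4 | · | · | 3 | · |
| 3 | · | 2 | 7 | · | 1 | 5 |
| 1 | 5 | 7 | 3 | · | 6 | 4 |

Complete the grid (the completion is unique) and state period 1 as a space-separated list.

Period 1, room 5: period 1 has {5, 4, 6, 2, 7} and room 5 has {6, 3, 7}, leaving only 1.
Period 1, room 7: period 1 has {5, 4, 6, 2, 1, 7} and room 7 has {5, 4, 2}, leaving only 3.
So period 1 reads: 4 7 6 5 1 2 3.

4 7 6 5 1 2 3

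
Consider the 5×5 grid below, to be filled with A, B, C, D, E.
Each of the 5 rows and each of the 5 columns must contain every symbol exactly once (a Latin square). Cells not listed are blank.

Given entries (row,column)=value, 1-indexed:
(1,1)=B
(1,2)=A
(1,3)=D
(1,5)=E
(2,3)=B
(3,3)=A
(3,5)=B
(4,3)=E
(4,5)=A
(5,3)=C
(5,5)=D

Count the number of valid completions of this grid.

Row 1, column 4: eliminating its row and column leaves {C}.
Row 2, column 1: eliminating its row and column leaves {A, C, D, E}.
Row 2, column 2: eliminating its row and column leaves {C, D, E}.
Row 2, column 4: eliminating its row and column leaves {A, C, D, E}.
Row 2, column 5: eliminating its row and column leaves {C}.
Row 3, column 1: eliminating its row and column leaves {C, D, E}.
Row 3, column 2: eliminating its row and column leaves {C, D, E}.
Row 3, column 4: eliminating its row and column leaves {C, D, E}.
Row 4, column 1: eliminating its row and column leaves {C, D}.
Row 4, column 2: eliminating its row and column leaves {B, C, D}.
Row 4, column 4: eliminating its row and column leaves {B, C, D}.
Row 5, column 1: eliminating its row and column leaves {A, E}.
Row 5, column 2: eliminating its row and column leaves {B, E}.
Row 5, column 4: eliminating its row and column leaves {A, B, E}.
Enumerating the assignments across these blanks that avoid any row or column repeat gives 6 completions.

6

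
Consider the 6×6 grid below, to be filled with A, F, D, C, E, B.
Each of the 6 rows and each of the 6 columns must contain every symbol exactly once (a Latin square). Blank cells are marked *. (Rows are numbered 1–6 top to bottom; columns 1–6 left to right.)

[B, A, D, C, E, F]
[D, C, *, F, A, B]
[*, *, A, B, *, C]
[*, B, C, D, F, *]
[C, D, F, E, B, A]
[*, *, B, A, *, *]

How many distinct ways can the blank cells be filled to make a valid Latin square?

Row 2, column 3: eliminating its row and column leaves {E}.
Row 3, column 1: eliminating its row and column leaves {F, E}.
Row 3, column 2: eliminating its row and column leaves {F, E}.
Row 3, column 5: eliminating its row and column leaves {D}.
Row 4, column 1: eliminating its row and column leaves {A, E}.
Row 4, column 6: eliminating its row and column leaves {E}.
Row 6, column 1: eliminating its row and column leaves {F, E}.
Row 6, column 2: eliminating its row and column leaves {F, E}.
Row 6, column 5: eliminating its row and column leaves {D, C}.
Row 6, column 6: eliminating its row and column leaves {D, E}.
Enumerating the assignments across these blanks that avoid any row or column repeat gives 2 completions.

2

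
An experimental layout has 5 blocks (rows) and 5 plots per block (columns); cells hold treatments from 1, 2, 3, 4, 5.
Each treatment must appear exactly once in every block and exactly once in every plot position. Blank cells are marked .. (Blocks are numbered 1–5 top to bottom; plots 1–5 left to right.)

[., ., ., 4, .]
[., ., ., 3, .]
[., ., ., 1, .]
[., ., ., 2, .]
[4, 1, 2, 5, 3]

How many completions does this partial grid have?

56

Block 1, plot 1: eliminating its block and plot leaves {1, 2, 3, 5}.
Block 1, plot 2: eliminating its block and plot leaves {2, 3, 5}.
Block 1, plot 3: eliminating its block and plot leaves {1, 3, 5}.
Block 1, plot 5: eliminating its block and plot leaves {1, 2, 5}.
Block 2, plot 1: eliminating its block and plot leaves {1, 2, 5}.
Block 2, plot 2: eliminating its block and plot leaves {2, 4, 5}.
Block 2, plot 3: eliminating its block and plot leaves {1, 4, 5}.
Block 2, plot 5: eliminating its block and plot leaves {1, 2, 4, 5}.
Block 3, plot 1: eliminating its block and plot leaves {2, 3, 5}.
Block 3, plot 2: eliminating its block and plot leaves {2, 3, 4, 5}.
Block 3, plot 3: eliminating its block and plot leaves {3, 4, 5}.
Block 3, plot 5: eliminating its block and plot leaves {2, 4, 5}.
Block 4, plot 1: eliminating its block and plot leaves {1, 3, 5}.
Block 4, plot 2: eliminating its block and plot leaves {3, 4, 5}.
Block 4, plot 3: eliminating its block and plot leaves {1, 3, 4, 5}.
Block 4, plot 5: eliminating its block and plot leaves {1, 4, 5}.
Enumerating the assignments across these blanks that avoid any block or plot repeat gives 56 completions.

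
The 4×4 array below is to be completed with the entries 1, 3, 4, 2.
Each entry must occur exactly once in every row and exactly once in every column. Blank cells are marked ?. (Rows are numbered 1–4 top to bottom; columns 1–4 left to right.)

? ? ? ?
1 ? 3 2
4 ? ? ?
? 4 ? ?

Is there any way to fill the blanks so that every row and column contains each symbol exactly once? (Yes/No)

No

Row 2, column 2: row 2 together with column 2 already contain {1, 3, 4, 2} — every symbol — so nothing can go there. The grid has no valid completion.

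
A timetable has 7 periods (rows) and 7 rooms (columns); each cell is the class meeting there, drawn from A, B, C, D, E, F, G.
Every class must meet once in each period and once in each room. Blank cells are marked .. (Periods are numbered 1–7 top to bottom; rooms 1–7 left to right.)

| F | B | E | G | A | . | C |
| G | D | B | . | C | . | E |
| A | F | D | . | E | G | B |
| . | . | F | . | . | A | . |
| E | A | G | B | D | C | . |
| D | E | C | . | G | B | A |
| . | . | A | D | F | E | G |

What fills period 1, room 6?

Period 1 already has {A, B, C, E, F, G} and room 6 already has {A, B, C, E, G}, so period 1, room 6 must be D.

D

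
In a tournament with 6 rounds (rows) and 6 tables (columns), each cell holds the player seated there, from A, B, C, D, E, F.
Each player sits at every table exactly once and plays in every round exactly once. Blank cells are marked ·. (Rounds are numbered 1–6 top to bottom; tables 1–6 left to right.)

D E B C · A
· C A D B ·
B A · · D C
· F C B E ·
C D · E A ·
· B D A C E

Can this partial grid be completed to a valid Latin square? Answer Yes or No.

No round or table among the givens repeats a symbol, and propagating forced cells runs into no contradiction.
One valid completion exists (for instance, D E B C F A / E C A D B F / B A E F D C / A F C B E D / C D F E A B / F B D A C E).

Yes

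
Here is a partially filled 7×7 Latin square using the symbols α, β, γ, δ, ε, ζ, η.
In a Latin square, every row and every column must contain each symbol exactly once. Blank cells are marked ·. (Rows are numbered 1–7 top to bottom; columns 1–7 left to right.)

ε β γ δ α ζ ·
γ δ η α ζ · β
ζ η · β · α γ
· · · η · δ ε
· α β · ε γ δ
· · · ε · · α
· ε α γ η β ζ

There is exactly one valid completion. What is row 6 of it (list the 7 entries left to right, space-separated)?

Row 6, column 6: row 6 has {α, ε} and column 6 has {α, β, γ, δ, ζ}, leaving only η.
Row 1, column 7: row 1 has {α, β, γ, δ, ε, ζ} and column 7 has {α, β, γ, δ, ε, ζ}, leaving only η.
Row 2, column 6: row 2 has {α, β, γ, δ, ζ, η} and column 6 has {α, β, γ, δ, ζ, η}, leaving only ε.
Row 3, column 5: row 3 has {α, β, γ, ζ, η} and column 5 has {α, ε, ζ, η}, leaving only δ.
Row 3, column 3: row 3 has {α, β, γ, δ, ζ, η} and column 3 has {α, β, γ, η}, leaving only ε.
Row 4, column 3: row 4 has {δ, ε, η} and column 3 has {α, β, γ, ε, η}, leaving only ζ.
Row 6, column 3: row 6 has {α, ε, η} and column 3 has {α, β, γ, ε, ζ, η}, leaving only δ.
Row 6, column 1: row 6 has {α, δ, ε, η} and column 1 has {γ, ε, ζ}, leaving only β.
Row 6, column 5: row 6 has {α, β, δ, ε, η} and column 5 has {α, δ, ε, ζ, η}, leaving only γ.
Row 6, column 2: row 6 has {α, β, γ, δ, ε, η} and column 2 has {α, β, δ, ε, η}, leaving only ζ.
So row 6 reads: β ζ δ ε γ η α.

β ζ δ ε γ η α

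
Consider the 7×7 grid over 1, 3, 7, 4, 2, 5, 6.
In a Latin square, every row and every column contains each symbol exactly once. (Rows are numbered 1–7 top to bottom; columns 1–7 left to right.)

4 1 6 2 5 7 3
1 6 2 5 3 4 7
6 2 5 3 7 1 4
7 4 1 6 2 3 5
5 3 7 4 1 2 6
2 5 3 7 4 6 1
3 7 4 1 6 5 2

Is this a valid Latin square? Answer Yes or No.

Each row is a permutation of the 7 symbols, and so is each column.

Yes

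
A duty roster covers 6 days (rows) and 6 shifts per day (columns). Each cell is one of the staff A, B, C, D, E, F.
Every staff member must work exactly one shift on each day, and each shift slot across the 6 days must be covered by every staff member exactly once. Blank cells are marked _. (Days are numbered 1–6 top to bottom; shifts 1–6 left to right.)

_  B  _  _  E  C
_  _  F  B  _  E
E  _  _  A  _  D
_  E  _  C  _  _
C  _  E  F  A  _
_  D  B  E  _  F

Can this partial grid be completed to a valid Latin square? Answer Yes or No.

Day 5, shift 2: day 5 together with shift 2 already contain {A, B, C, D, E, F} — every symbol — so nothing can go there. The grid has no valid completion.

No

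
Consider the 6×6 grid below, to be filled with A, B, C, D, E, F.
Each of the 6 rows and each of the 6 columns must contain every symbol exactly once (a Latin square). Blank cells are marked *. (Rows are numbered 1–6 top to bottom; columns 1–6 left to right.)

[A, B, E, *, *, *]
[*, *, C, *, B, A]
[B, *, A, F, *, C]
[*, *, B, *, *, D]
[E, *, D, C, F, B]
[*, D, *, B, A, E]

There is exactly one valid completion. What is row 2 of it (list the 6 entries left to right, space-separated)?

D F C E B A

Row 1, column 4: row 1 has {A, B, E} and column 4 has {B, C, F}, leaving only D.
Row 2, column 4: row 2 has {A, B, C} and column 4 has {B, C, D, F}, leaving only E.
Row 2, column 2: row 2 has {A, B, C, E} and column 2 has {B, D}, leaving only F.
Row 2, column 1: row 2 has {A, B, C, E, F} and column 1 has {A, B, E}, leaving only D.
So row 2 reads: D F C E B A.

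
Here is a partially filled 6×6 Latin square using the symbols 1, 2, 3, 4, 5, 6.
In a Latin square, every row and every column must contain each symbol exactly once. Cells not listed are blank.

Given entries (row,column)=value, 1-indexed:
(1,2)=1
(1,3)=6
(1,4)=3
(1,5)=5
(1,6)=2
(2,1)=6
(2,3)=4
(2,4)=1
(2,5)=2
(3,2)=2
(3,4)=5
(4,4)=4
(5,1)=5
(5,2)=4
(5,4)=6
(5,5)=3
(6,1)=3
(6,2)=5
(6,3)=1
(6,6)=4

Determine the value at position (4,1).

Row 1, column 1: row 1 has {1, 2, 3, 5, 6} and column 1 has {3, 5, 6}, leaving only 4.
Row 2, column 2: row 2 has {1, 2, 4, 6} and column 2 has {1, 2, 4, 5}, leaving only 3.
Row 2, column 6: row 2 has {1, 2, 3, 4, 6} and column 6 has {2, 4}, leaving only 5.
Row 3, column 1: row 3 has {2, 5} and column 1 has {3, 4, 5, 6}, leaving only 1.
Row 4 already has {4} and column 1 already has {1, 3, 4, 5, 6}, so row 4, column 1 must be 2.

2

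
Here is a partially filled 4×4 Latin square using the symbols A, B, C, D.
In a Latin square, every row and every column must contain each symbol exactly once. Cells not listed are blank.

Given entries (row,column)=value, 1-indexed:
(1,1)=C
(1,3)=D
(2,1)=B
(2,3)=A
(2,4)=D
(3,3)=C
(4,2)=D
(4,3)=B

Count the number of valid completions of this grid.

2

Row 1, column 2: eliminating its row and column leaves {A, B}.
Row 1, column 4: eliminating its row and column leaves {A, B}.
Row 2, column 2: eliminating its row and column leaves {C}.
Row 3, column 1: eliminating its row and column leaves {A, D}.
Row 3, column 2: eliminating its row and column leaves {A, B}.
Row 3, column 4: eliminating its row and column leaves {A, B}.
Row 4, column 1: eliminating its row and column leaves {A}.
Row 4, column 4: eliminating its row and column leaves {A, C}.
Enumerating the assignments across these blanks that avoid any row or column repeat gives 2 completions.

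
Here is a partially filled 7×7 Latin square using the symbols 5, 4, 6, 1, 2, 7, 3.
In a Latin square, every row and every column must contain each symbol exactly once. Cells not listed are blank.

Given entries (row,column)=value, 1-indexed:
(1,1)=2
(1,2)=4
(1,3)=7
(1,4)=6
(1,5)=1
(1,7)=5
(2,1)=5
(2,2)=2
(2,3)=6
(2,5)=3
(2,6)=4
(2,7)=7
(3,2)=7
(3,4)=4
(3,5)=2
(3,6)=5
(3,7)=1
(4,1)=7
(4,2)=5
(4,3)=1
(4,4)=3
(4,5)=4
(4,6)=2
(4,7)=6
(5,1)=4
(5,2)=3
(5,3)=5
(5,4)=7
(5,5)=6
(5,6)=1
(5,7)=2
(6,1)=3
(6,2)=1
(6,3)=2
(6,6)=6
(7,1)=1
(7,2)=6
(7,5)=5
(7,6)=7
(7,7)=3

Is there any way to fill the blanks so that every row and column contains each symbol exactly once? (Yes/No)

Yes

No row or column among the givens repeats a symbol, and propagating forced cells runs into no contradiction.
One valid completion exists (for instance, 2 4 7 6 1 3 5 / 5 2 6 1 3 4 7 / 6 7 3 4 2 5 1 / 7 5 1 3 4 2 6 / 4 3 5 7 6 1 2 / 3 1 2 5 7 6 4 / 1 6 4 2 5 7 3).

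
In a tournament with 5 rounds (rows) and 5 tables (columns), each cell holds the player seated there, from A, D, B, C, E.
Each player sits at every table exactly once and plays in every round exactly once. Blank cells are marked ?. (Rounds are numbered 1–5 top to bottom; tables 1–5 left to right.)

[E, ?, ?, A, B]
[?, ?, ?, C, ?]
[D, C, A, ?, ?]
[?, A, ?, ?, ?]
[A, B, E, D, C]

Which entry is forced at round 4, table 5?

D

Round 1, table 2: round 1 has {A, B, E} and table 2 has {A, B, C}, leaving only D.
Round 1, table 3: round 1 has {A, D, B, E} and table 3 has {A, E}, leaving only C.
Round 2, table 1: round 2 has {C} and table 1 has {A, D, E}, leaving only B.
Round 2, table 2: round 2 has {B, C} and table 2 has {A, D, B, C}, leaving only E.
Round 2, table 3: round 2 has {B, C, E} and table 3 has {A, C, E}, leaving only D.
Round 2, table 5: round 2 has {D, B, C, E} and table 5 has {B, C}, leaving only A.
Round 3, table 5: round 3 has {A, D, C} and table 5 has {A, B, C}, leaving only E.
Round 4 already has {A} and table 5 already has {A, B, C, E}, so round 4, table 5 must be D.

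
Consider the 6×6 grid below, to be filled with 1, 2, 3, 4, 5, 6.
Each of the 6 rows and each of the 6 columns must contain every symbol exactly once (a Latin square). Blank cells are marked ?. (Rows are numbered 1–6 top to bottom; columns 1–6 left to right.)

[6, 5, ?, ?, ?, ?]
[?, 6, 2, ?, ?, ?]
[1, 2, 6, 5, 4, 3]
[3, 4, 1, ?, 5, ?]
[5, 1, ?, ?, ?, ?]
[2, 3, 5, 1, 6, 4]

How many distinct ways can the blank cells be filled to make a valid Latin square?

Row 1, column 3: eliminating its row and column leaves {3, 4}.
Row 1, column 4: eliminating its row and column leaves {2, 3, 4}.
Row 1, column 5: eliminating its row and column leaves {1, 2, 3}.
Row 1, column 6: eliminating its row and column leaves {1, 2}.
Row 2, column 1: eliminating its row and column leaves {4}.
Row 2, column 4: eliminating its row and column leaves {3, 4}.
Row 2, column 5: eliminating its row and column leaves {1, 3}.
Row 2, column 6: eliminating its row and column leaves {1, 5}.
Row 4, column 4: eliminating its row and column leaves {2, 6}.
Row 4, column 6: eliminating its row and column leaves {2, 6}.
Row 5, column 3: eliminating its row and column leaves {3, 4}.
Row 5, column 4: eliminating its row and column leaves {2, 3, 4, 6}.
Row 5, column 5: eliminating its row and column leaves {2, 3}.
Row 5, column 6: eliminating its row and column leaves {2, 6}.
Enumerating the assignments across these blanks that avoid any row or column repeat gives 3 completions.

3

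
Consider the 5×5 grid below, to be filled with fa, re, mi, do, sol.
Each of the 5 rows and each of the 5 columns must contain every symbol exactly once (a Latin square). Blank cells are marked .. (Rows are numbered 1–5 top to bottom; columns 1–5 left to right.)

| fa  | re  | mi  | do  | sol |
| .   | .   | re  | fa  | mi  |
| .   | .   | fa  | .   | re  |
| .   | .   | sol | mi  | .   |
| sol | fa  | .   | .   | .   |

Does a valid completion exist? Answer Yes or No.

No

Row 2, column 1: row 2 has {fa, re, mi} and column 1 has {fa, sol}, so it must be do.
Row 2, column 2: row 2 has {fa, re, mi, do} and column 2 has {fa, re}, so it must be sol.
Row 3, column 1: row 3 has {fa, re} and column 1 has {fa, do, sol}, so it must be mi.
Row 3, column 2: row 3 has {fa, re, mi} and column 2 has {fa, re, sol}, so it must be do.
Now row 4, column 2: row 4 together with column 2 already contain {fa, re, mi, do, sol} — every symbol — so nothing can go there. The grid has no valid completion.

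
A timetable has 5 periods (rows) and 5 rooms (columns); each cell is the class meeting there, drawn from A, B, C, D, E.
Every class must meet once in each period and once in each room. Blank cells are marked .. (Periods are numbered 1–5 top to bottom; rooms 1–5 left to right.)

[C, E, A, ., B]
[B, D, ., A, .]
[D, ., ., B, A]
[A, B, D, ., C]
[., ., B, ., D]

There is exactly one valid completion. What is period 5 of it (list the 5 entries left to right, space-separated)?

E A B C D

Period 5, room 1: period 5 has {B, D} and room 1 has {A, B, C, D}, leaving only E.
Period 5, room 4: period 5 has {B, D, E} and room 4 has {A, B}, leaving only C.
Period 5, room 2: period 5 has {B, C, D, E} and room 2 has {B, D, E}, leaving only A.
So period 5 reads: E A B C D.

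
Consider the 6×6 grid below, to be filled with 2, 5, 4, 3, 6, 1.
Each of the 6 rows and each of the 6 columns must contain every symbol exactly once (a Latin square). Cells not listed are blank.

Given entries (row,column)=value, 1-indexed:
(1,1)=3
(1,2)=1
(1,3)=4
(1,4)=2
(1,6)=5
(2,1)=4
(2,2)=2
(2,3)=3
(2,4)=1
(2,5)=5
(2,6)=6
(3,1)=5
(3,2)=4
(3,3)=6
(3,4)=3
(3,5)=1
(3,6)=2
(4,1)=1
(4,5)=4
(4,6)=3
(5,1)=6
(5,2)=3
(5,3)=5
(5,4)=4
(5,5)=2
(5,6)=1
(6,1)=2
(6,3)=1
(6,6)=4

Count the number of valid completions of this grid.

2

Row 1, column 5: eliminating its row and column leaves {6}.
Row 4, column 2: eliminating its row and column leaves {5, 6}.
Row 4, column 3: eliminating its row and column leaves {2}.
Row 4, column 4: eliminating its row and column leaves {5, 6}.
Row 6, column 2: eliminating its row and column leaves {5, 6}.
Row 6, column 4: eliminating its row and column leaves {5, 6}.
Row 6, column 5: eliminating its row and column leaves {3, 6}.
Enumerating the assignments across these blanks that avoid any row or column repeat gives 2 completions.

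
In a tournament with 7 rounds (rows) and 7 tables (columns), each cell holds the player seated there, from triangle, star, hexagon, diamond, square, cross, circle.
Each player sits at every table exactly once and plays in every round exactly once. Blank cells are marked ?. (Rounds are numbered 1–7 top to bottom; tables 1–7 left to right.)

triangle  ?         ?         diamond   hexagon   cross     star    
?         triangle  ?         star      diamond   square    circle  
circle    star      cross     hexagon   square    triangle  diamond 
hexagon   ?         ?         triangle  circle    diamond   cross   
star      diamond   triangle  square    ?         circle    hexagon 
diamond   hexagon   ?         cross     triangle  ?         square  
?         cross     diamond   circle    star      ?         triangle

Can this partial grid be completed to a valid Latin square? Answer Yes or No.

Yes

No round or table among the givens repeats a symbol, and propagating forced cells runs into no contradiction.
One valid completion exists (for instance, triangle circle square diamond hexagon cross star / cross triangle hexagon star diamond square circle / circle star cross hexagon square triangle diamond / hexagon square star triangle circle diamond cross / star diamond triangle square cross circle hexagon / diamond hexagon circle cross triangle star square / square cross diamond circle star hexagon triangle).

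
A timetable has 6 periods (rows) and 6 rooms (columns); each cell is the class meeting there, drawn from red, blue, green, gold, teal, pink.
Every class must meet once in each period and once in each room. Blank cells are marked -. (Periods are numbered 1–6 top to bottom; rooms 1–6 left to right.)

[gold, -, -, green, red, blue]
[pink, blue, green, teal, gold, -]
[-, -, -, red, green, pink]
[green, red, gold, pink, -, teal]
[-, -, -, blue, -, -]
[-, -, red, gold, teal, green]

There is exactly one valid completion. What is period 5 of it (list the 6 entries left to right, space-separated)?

red green teal blue pink gold

Period 5, room 5: period 5 has {blue} and room 5 has {red, green, gold, teal}, leaving only pink.
Period 5, room 3: period 5 has {blue, pink} and room 3 has {red, green, gold}, leaving only teal.
Period 5, room 1: period 5 has {blue, teal, pink} and room 1 has {green, gold, pink}, leaving only red.
Period 5, room 6: period 5 has {red, blue, teal, pink} and room 6 has {blue, green, teal, pink}, leaving only gold.
Period 5, room 2: period 5 has {red, blue, gold, teal, pink} and room 2 has {red, blue}, leaving only green.
So period 5 reads: red green teal blue pink gold.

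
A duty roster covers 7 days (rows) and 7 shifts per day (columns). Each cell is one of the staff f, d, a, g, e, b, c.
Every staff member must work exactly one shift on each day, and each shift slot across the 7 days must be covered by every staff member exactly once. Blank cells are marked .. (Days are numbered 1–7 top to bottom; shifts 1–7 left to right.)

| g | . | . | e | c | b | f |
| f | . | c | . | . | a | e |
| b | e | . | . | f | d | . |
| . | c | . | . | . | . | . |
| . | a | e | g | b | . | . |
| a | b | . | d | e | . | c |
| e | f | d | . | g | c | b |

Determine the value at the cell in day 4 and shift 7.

g

Day 1, shift 2: day 1 has {f, g, e, b, c} and shift 2 has {f, a, e, b, c}, leaving only d.
Day 1, shift 3: day 1 has {f, d, g, e, b, c} and shift 3 has {d, e, c}, leaving only a.
Day 2, shift 2: day 2 has {f, a, e, c} and shift 2 has {f, d, a, e, b, c}, leaving only g.
Day 2, shift 4: day 2 has {f, a, g, e, c} and shift 4 has {d, g, e}, leaving only b.
Day 2, shift 5: day 2 has {f, a, g, e, b, c} and shift 5 has {f, g, e, b, c}, leaving only d.
Day 3, shift 3: day 3 has {f, d, e, b} and shift 3 has {d, a, e, c}, leaving only g.
Day 3, shift 7: day 3 has {f, d, g, e, b} and shift 7 has {f, e, b, c}, leaving only a.
Day 3, shift 4: day 3 has {f, d, a, g, e, b} and shift 4 has {d, g, e, b}, leaving only c.
Day 4, shift 1: day 4 has {c} and shift 1 has {f, a, g, e, b}, leaving only d.
Day 4 already has {d, c} and shift 7 already has {f, a, e, b, c}, so day 4, shift 7 must be g.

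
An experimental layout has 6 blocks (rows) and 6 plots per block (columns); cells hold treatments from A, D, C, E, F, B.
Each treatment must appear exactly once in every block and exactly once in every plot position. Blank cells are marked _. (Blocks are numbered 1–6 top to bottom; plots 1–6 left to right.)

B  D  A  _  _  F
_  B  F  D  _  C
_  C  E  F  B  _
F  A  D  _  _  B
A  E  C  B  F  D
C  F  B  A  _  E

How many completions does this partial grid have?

2

Block 1, plot 4: eliminating its block and plot leaves {C, E}.
Block 1, plot 5: eliminating its block and plot leaves {C, E}.
Block 2, plot 1: eliminating its block and plot leaves {E}.
Block 2, plot 5: eliminating its block and plot leaves {A, E}.
Block 3, plot 1: eliminating its block and plot leaves {D}.
Block 3, plot 6: eliminating its block and plot leaves {A}.
Block 4, plot 4: eliminating its block and plot leaves {C, E}.
Block 4, plot 5: eliminating its block and plot leaves {C, E}.
Block 6, plot 5: eliminating its block and plot leaves {D}.
Enumerating the assignments across these blanks that avoid any block or plot repeat gives 2 completions.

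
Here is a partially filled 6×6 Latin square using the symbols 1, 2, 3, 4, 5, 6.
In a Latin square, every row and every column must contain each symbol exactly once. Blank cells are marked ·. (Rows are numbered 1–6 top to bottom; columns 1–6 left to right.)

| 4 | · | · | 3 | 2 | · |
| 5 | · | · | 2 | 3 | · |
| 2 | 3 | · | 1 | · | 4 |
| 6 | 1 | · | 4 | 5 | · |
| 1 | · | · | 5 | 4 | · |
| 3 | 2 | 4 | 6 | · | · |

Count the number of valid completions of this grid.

Row 1, column 2: eliminating its row and column leaves {5, 6}.
Row 1, column 3: eliminating its row and column leaves {1, 5, 6}.
Row 1, column 6: eliminating its row and column leaves {1, 5, 6}.
Row 2, column 2: eliminating its row and column leaves {4, 6}.
Row 2, column 3: eliminating its row and column leaves {1, 6}.
Row 2, column 6: eliminating its row and column leaves {1, 6}.
Row 3, column 3: eliminating its row and column leaves {5, 6}.
Row 3, column 5: eliminating its row and column leaves {6}.
Row 4, column 3: eliminating its row and column leaves {2, 3}.
Row 4, column 6: eliminating its row and column leaves {2, 3}.
Row 5, column 2: eliminating its row and column leaves {6}.
Row 5, column 3: eliminating its row and column leaves {2, 3, 6}.
Row 5, column 6: eliminating its row and column leaves {2, 3, 6}.
Row 6, column 5: eliminating its row and column leaves {1}.
Row 6, column 6: eliminating its row and column leaves {1, 5}.
Enumerating the assignments across these blanks that avoid any row or column repeat gives 4 completions.

4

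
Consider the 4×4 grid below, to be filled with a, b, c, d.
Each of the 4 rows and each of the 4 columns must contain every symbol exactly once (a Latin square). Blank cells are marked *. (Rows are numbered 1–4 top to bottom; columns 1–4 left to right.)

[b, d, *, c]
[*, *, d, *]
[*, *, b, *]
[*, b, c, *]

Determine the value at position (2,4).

Row 1, column 3: row 1 has {b, c, d} and column 3 has {b, c, d}, leaving only a.
Row 2, column 4 is narrowed to {a, b}.
If it were a, then row 2, column 2 would be left with no valid symbol.
So row 2, column 4 must be b.

b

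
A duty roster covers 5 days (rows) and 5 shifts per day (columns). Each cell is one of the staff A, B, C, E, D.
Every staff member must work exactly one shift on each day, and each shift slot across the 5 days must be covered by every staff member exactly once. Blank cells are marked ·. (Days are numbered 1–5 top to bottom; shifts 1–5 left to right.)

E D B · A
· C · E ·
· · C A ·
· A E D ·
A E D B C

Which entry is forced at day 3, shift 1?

Day 1, shift 4: day 1 has {A, B, E, D} and shift 4 has {A, B, E, D}, leaving only C.
Day 2, shift 3: day 2 has {C, E} and shift 3 has {B, C, E, D}, leaving only A.
Day 3, shift 2: day 3 has {A, C} and shift 2 has {A, C, E, D}, leaving only B.
Day 3 already has {A, B, C} and shift 1 already has {A, E}, so day 3, shift 1 must be D.

D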